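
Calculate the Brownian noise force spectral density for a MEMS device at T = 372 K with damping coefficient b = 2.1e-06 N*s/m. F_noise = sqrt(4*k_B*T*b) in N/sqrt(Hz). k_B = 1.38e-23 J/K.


Step 1: Compute 4 * k_B * T * b
= 4 * 1.38e-23 * 372 * 2.1e-06
= 4.3122e-26 N^2/Hz
Step 2: F_noise = sqrt(4.3122e-26)
F_noise = 2.08e-13 N/sqrt(Hz)


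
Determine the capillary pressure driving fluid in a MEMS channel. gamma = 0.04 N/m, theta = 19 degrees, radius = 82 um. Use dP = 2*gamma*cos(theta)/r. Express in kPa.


Step 1: cos(19 deg) = 0.9455
Step 2: Convert r to m: r = 82e-6 m
Step 3: dP = 2 * 0.04 * 0.9455 / 82e-6 = 922.4 Pa
Step 4: Convert Pa to kPa (divide by 1000).
dP = 0.92 kPa


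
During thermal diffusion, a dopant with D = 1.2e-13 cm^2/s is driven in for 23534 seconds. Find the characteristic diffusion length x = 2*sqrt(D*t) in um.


Step 1: Compute D*t = 1.2e-13 * 23534 = 2.82408e-09 cm^2
Step 2: sqrt(D*t) = 5.31421e-05 cm
Step 3: x = 2 * 5.31421e-05 cm = 1.062842e-04 cm
Step 4: Convert to um (1 cm = 1e4 um): x = 1.063 um


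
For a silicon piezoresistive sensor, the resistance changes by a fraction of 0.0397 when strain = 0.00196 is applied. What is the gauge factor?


Step 1: Identify values.
dR/R = 0.0397, strain = 0.00196
Step 2: GF = (dR/R) / strain = 0.0397 / 0.00196
GF = 20.3


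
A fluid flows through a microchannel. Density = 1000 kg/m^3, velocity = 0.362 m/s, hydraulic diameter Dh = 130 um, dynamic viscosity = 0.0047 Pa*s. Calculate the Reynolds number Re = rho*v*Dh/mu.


Step 1: Convert Dh to meters: Dh = 130e-6 m
Step 2: Re = rho * v * Dh / mu
Re = 1000 * 0.362 * 130e-6 / 0.0047
Re = 10.013


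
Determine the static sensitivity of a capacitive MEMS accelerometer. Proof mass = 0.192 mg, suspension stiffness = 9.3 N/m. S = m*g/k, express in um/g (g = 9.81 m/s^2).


Step 1: Convert mass: m = 0.192 mg = 1.92e-07 kg
Step 2: S = m * g / k = 1.92e-07 * 9.81 / 9.3
Step 3: S = 2.03e-07 m/g
Step 4: Convert to um/g: S = 0.203 um/g


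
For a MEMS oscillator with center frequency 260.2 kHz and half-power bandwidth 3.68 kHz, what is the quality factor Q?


Step 1: Q = f0 / bandwidth
Step 2: Q = 260.2 / 3.68
Q = 70.7


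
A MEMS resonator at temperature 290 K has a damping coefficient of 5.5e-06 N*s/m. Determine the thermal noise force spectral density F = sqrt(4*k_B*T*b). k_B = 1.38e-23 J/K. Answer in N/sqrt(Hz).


Step 1: Compute 4 * k_B * T * b
= 4 * 1.38e-23 * 290 * 5.5e-06
= 8.8044e-26 N^2/Hz
Step 2: F_noise = sqrt(8.8044e-26)
F_noise = 2.97e-13 N/sqrt(Hz)


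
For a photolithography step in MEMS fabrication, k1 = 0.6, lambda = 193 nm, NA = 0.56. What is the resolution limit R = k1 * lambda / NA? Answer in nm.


Step 1: Identify values: k1 = 0.6, lambda = 193 nm, NA = 0.56
Step 2: R = k1 * lambda / NA
R = 0.6 * 193 / 0.56
R = 206.8 nm


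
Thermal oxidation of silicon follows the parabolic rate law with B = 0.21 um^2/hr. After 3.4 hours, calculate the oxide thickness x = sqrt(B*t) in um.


Step 1: Compute B*t = 0.21 * 3.4 = 0.714
Step 2: x = sqrt(0.714)
x = 0.845 um


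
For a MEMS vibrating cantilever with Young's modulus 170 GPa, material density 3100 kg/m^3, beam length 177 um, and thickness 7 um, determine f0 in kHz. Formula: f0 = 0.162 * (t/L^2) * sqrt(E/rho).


Step 1: Convert units to SI.
t_SI = 7e-6 m, L_SI = 177e-6 m
Step 2: Calculate sqrt(E/rho).
sqrt(170e9 / 3100) = 7405.32 m/s
Step 3: Compute f0.
f0 = 0.162 * 7e-6 / (177e-6)^2 * 7405.32 = 268046.6 Hz = 268.05 kHz


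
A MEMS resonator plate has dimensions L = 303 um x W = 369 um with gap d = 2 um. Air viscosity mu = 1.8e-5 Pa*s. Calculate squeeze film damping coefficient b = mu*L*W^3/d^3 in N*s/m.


Step 1: Convert to SI.
L = 303e-6 m, W = 369e-6 m, d = 2e-6 m
Step 2: W^3 = (369e-6)^3 = 5.02e-11 m^3
Step 3: d^3 = (2e-6)^3 = 8.00e-18 m^3
Step 4: b = 1.8e-5 * 303e-6 * 5.02e-11 / 8.00e-18
b = 3.43e-02 N*s/m


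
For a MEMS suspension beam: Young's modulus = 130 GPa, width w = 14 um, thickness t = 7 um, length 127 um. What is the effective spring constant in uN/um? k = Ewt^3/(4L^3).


Step 1: Convert E to consistent units (1 GPa = 1000 uN/um^2).
E = 130 GPa = 130000 uN/um^2
Step 2: Compute t^3 = 7^3 = 343
Step 3: Compute L^3 = 127^3 = 2048383
Step 4: k = 130000 * 14 * 343 / (4 * 2048383)
k = 76.1894 uN/um


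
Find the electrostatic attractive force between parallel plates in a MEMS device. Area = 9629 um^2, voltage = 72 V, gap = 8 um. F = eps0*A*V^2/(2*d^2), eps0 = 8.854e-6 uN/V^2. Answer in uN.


Step 1: Identify parameters.
eps0 = 8.854e-6 uN/V^2, A = 9629 um^2, V = 72 V, d = 8 um
Step 2: Compute V^2 = 72^2 = 5184
Step 3: Compute d^2 = 8^2 = 64
Step 4: F = 0.5 * 8.854e-6 * 9629 * 5184 / 64
F = 3.453 uN


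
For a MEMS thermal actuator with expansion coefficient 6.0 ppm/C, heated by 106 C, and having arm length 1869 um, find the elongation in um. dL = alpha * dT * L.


Step 1: Convert CTE: alpha = 6.0 ppm/C = 6.0e-6 /C
Step 2: dL = 6.0e-6 * 106 * 1869
dL = 1.1887 um


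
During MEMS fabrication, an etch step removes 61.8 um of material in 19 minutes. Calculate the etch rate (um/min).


Step 1: Etch rate = depth / time
Step 2: rate = 61.8 / 19
rate = 3.253 um/min


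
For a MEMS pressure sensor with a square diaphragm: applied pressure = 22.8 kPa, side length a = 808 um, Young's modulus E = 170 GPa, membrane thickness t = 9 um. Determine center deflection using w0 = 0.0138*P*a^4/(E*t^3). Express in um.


Step 1: Convert pressure to compatible units (E is in GPa, so P in GPa).
P = 22.8 kPa = 22.8e-6 GPa
Step 2: Compute numerator: 0.0138 * P * a^4.
a^4 = 808^4 = 426231402496
numerator = 0.0138 * 22.8e-6 * 426231402496 = 1.341094e+05
Step 3: Compute denominator: E * t^3 = 170 * 9^3 = 123930
Step 4: w0 = numerator / denominator = 1.341094e+05 / 123930 = 1.0821 um


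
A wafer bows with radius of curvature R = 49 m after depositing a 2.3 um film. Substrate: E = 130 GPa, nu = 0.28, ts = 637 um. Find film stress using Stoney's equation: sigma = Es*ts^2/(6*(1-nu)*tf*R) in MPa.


Step 1: Compute numerator: Es * ts^2 = 130 * 637^2 = 52749970 (GPa*um^2)
Step 2: Compute denominator (R in um): 6*(1-nu)*tf*R = 6*0.72*2.3*49e6 = 486864000.0 (um^2)
Step 3: sigma (GPa) = 52749970 / 486864000.0 = 1.08346e-01 GPa
Step 4: Convert to MPa (x1000): sigma = 108.3 MPa


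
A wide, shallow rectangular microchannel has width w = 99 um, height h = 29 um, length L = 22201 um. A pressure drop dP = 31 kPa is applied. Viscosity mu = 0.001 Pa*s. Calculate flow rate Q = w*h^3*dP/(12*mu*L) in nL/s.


Step 1: Convert all dimensions to SI (meters).
w = 99e-6 m, h = 29e-6 m, L = 22201e-6 m, dP = 31e3 Pa
Step 2: Q = w * h^3 * dP / (12 * mu * L)
Q = 99e-6 * (29e-6)^3 * 31e3 / (12 * 0.001 * 22201e-6) = 2.8095522e-10 m^3/s
Step 3: Convert Q from m^3/s to nL/s (1 m^3 = 1e12 nL, so multiply by 1e12).
Q = 280.955 nL/s


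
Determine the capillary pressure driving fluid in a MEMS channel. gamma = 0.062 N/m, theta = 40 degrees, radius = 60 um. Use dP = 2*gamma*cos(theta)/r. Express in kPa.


Step 1: cos(40 deg) = 0.766
Step 2: Convert r to m: r = 60e-6 m
Step 3: dP = 2 * 0.062 * 0.766 / 60e-6 = 1583.1 Pa
Step 4: Convert Pa to kPa (divide by 1000).
dP = 1.58 kPa


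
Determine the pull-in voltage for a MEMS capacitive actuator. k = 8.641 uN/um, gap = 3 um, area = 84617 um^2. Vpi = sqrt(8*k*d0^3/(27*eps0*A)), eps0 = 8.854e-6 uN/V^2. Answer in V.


Step 1: Compute numerator: 8 * k * d0^3 = 8 * 8.641 * 3^3 = 1866.456
Step 2: Compute denominator: 27 * eps0 * A = 27 * 8.854e-6 * 84617 = 20.228371
Step 3: Vpi = sqrt(1866.456 / 20.228371)
Vpi = 9.61 V


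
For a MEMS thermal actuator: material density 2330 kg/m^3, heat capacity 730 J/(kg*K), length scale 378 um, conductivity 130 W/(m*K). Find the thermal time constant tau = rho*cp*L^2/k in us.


Step 1: Convert L to m: L = 378e-6 m
Step 2: L^2 = (378e-6)^2 = 1.42884e-07 m^2
Step 3: tau = 2330 * 730 * 1.42884e-07 / 130 = 1.86947227e-03 s
Step 4: Convert to microseconds (multiply by 1e6).
tau = 1869.472 us


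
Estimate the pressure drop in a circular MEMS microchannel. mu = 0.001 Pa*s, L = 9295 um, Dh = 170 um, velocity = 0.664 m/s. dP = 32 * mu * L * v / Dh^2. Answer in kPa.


Step 1: Convert to SI: L = 9295e-6 m, Dh = 170e-6 m
Step 2: dP = 32 * 0.001 * 9295e-6 * 0.664 / (170e-6)^2
Step 3: dP = 6833.92 Pa
Step 4: Convert to kPa: dP = 6.83 kPa


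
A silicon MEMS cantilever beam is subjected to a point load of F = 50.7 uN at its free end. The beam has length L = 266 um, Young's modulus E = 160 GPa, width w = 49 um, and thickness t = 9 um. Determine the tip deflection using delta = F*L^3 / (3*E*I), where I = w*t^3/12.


Step 1: Calculate the second moment of area.
I = w * t^3 / 12 = 49 * 9^3 / 12 = 2976.75 um^4
Step 2: Convert E to consistent units (1 GPa = 1000 uN/um^2).
E = 160 GPa = 160000 uN/um^2
Step 3: Calculate tip deflection.
delta = F * L^3 / (3 * E * I)
delta = 50.7 * 266^3 / (3 * 160000 * 2976.75)
delta = 0.6678 um


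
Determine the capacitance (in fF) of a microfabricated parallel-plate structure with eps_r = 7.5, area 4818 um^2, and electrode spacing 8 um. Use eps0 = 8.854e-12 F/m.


Step 1: Convert area to m^2: A = 4818e-12 m^2
Step 2: Convert gap to m: d = 8e-6 m
Step 3: C = eps0 * eps_r * A / d
C = 8.854e-12 * 7.5 * 4818e-12 / 8e-6
Step 4: Convert to fF (multiply by 1e15).
C = 39.99 fF


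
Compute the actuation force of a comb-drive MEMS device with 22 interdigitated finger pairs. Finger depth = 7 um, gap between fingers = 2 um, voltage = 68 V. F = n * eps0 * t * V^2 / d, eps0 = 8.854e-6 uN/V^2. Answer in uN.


Step 1: Parameters: n=22, eps0=8.854e-6 uN/V^2, t=7 um, V=68 V, d=2 um
Step 2: V^2 = 4624
Step 3: F = 22 * 8.854e-6 * 7 * 4624 / 2
F = 3.152 uN


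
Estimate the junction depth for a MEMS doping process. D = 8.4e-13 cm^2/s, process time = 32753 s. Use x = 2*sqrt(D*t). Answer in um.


Step 1: Compute D*t = 8.4e-13 * 32753 = 2.751252e-08 cm^2
Step 2: sqrt(D*t) = 1.65869e-04 cm
Step 3: x = 2 * 1.65869e-04 cm = 3.31738e-04 cm
Step 4: Convert to um (1 cm = 1e4 um): x = 3.317 um


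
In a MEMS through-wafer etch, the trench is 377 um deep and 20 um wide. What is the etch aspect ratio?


Step 1: AR = depth / width
Step 2: AR = 377 / 20
AR = 18.9


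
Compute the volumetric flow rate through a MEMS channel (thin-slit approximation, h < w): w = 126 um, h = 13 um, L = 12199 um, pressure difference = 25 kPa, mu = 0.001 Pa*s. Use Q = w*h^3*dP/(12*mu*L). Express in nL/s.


Step 1: Convert all dimensions to SI (meters).
w = 126e-6 m, h = 13e-6 m, L = 12199e-6 m, dP = 25e3 Pa
Step 2: Q = w * h^3 * dP / (12 * mu * L)
Q = 126e-6 * (13e-6)^3 * 25e3 / (12 * 0.001 * 12199e-6) = 4.727539e-11 m^3/s
Step 3: Convert Q from m^3/s to nL/s (1 m^3 = 1e12 nL, so multiply by 1e12).
Q = 47.275 nL/s


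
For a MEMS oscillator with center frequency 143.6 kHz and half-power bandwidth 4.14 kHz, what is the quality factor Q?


Step 1: Q = f0 / bandwidth
Step 2: Q = 143.6 / 4.14
Q = 34.7


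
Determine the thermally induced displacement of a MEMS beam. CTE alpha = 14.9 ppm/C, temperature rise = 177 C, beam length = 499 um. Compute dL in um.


Step 1: Convert CTE: alpha = 14.9 ppm/C = 14.9e-6 /C
Step 2: dL = 14.9e-6 * 177 * 499
dL = 1.316 um


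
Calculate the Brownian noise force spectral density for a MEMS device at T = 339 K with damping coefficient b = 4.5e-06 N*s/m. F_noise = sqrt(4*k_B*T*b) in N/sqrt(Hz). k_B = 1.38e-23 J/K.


Step 1: Compute 4 * k_B * T * b
= 4 * 1.38e-23 * 339 * 4.5e-06
= 8.4208e-26 N^2/Hz
Step 2: F_noise = sqrt(8.4208e-26)
F_noise = 2.90e-13 N/sqrt(Hz)


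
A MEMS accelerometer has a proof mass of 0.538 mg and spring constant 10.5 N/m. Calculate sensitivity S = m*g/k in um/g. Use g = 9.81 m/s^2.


Step 1: Convert mass: m = 0.538 mg = 5.38e-07 kg
Step 2: S = m * g / k = 5.38e-07 * 9.81 / 10.5
Step 3: S = 5.03e-07 m/g
Step 4: Convert to um/g: S = 0.503 um/g


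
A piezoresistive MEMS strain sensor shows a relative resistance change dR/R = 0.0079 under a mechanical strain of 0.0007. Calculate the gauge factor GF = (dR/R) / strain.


Step 1: Identify values.
dR/R = 0.0079, strain = 0.0007
Step 2: GF = (dR/R) / strain = 0.0079 / 0.0007
GF = 11.3


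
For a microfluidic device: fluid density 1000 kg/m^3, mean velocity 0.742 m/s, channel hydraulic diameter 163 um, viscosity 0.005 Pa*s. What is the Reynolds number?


Step 1: Convert Dh to meters: Dh = 163e-6 m
Step 2: Re = rho * v * Dh / mu
Re = 1000 * 0.742 * 163e-6 / 0.005
Re = 24.189


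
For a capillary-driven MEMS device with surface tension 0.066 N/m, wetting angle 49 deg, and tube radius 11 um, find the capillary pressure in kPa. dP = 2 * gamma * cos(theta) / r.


Step 1: cos(49 deg) = 0.6561
Step 2: Convert r to m: r = 11e-6 m
Step 3: dP = 2 * 0.066 * 0.6561 / 11e-6 = 7873.2 Pa
Step 4: Convert Pa to kPa (divide by 1000).
dP = 7.87 kPa


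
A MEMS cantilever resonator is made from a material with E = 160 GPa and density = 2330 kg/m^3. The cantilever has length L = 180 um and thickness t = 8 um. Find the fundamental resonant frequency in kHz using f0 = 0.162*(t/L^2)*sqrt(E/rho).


Step 1: Convert units to SI.
t_SI = 8e-6 m, L_SI = 180e-6 m
Step 2: Calculate sqrt(E/rho).
sqrt(160e9 / 2330) = 8286.71 m/s
Step 3: Compute f0.
f0 = 0.162 * 8e-6 / (180e-6)^2 * 8286.71 = 331468.4 Hz = 331.47 kHz


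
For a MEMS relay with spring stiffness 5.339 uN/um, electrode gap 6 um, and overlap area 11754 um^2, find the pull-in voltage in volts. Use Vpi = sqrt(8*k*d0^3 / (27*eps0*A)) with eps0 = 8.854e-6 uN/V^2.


Step 1: Compute numerator: 8 * k * d0^3 = 8 * 5.339 * 6^3 = 9225.792
Step 2: Compute denominator: 27 * eps0 * A = 27 * 8.854e-6 * 11754 = 2.809888
Step 3: Vpi = sqrt(9225.792 / 2.809888)
Vpi = 57.3 V


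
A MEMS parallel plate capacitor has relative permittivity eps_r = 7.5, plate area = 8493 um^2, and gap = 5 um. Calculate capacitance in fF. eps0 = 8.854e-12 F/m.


Step 1: Convert area to m^2: A = 8493e-12 m^2
Step 2: Convert gap to m: d = 5e-6 m
Step 3: C = eps0 * eps_r * A / d
C = 8.854e-12 * 7.5 * 8493e-12 / 5e-6
Step 4: Convert to fF (multiply by 1e15).
C = 112.8 fF


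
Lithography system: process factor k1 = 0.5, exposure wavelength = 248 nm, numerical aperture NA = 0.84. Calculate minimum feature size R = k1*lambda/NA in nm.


Step 1: Identify values: k1 = 0.5, lambda = 248 nm, NA = 0.84
Step 2: R = k1 * lambda / NA
R = 0.5 * 248 / 0.84
R = 147.6 nm


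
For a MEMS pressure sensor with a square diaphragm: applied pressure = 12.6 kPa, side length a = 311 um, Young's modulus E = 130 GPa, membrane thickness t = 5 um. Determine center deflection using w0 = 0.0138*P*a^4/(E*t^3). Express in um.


Step 1: Convert pressure to compatible units (E is in GPa, so P in GPa).
P = 12.6 kPa = 12.6e-6 GPa
Step 2: Compute numerator: 0.0138 * P * a^4.
a^4 = 311^4 = 9354951841
numerator = 0.0138 * 12.6e-6 * 9354951841 = 1.62664e+03
Step 3: Compute denominator: E * t^3 = 130 * 5^3 = 16250
Step 4: w0 = numerator / denominator = 1.62664e+03 / 16250 = 0.1001 um


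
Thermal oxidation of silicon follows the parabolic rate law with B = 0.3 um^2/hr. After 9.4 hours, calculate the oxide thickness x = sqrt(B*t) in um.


Step 1: Compute B*t = 0.3 * 9.4 = 2.82
Step 2: x = sqrt(2.82)
x = 1.679 um


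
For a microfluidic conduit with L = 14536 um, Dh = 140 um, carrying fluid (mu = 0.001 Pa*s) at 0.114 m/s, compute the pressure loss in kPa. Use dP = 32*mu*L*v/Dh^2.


Step 1: Convert to SI: L = 14536e-6 m, Dh = 140e-6 m
Step 2: dP = 32 * 0.001 * 14536e-6 * 0.114 / (140e-6)^2
Step 3: dP = 2705.48 Pa
Step 4: Convert to kPa: dP = 2.71 kPa


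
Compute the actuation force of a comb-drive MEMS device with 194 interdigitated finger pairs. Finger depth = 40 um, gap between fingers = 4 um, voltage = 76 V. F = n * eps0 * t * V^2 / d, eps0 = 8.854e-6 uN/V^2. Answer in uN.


Step 1: Parameters: n=194, eps0=8.854e-6 uN/V^2, t=40 um, V=76 V, d=4 um
Step 2: V^2 = 5776
Step 3: F = 194 * 8.854e-6 * 40 * 5776 / 4
F = 99.213 uN


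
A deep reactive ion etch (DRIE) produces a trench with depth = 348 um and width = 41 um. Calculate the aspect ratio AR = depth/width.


Step 1: AR = depth / width
Step 2: AR = 348 / 41
AR = 8.5


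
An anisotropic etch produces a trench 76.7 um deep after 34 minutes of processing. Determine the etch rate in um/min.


Step 1: Etch rate = depth / time
Step 2: rate = 76.7 / 34
rate = 2.256 um/min


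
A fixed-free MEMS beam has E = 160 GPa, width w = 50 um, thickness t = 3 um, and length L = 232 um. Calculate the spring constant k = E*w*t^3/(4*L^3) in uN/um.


Step 1: Convert E to consistent units (1 GPa = 1000 uN/um^2).
E = 160 GPa = 160000 uN/um^2
Step 2: Compute t^3 = 3^3 = 27
Step 3: Compute L^3 = 232^3 = 12487168
Step 4: k = 160000 * 50 * 27 / (4 * 12487168)
k = 4.3244 uN/um


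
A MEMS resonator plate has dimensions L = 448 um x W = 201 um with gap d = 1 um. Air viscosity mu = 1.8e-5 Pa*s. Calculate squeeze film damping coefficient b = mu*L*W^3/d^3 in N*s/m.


Step 1: Convert to SI.
L = 448e-6 m, W = 201e-6 m, d = 1e-6 m
Step 2: W^3 = (201e-6)^3 = 8.12e-12 m^3
Step 3: d^3 = (1e-6)^3 = 1.00e-18 m^3
Step 4: b = 1.8e-5 * 448e-6 * 8.12e-12 / 1.00e-18
b = 6.55e-02 N*s/m


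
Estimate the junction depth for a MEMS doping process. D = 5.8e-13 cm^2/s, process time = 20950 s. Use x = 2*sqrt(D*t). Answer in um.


Step 1: Compute D*t = 5.8e-13 * 20950 = 1.2151e-08 cm^2
Step 2: sqrt(D*t) = 1.10232e-04 cm
Step 3: x = 2 * 1.10232e-04 cm = 2.20464e-04 cm
Step 4: Convert to um (1 cm = 1e4 um): x = 2.205 um


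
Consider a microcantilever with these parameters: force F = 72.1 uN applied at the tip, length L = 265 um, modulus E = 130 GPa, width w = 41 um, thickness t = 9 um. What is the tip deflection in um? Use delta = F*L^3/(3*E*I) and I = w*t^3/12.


Step 1: Calculate the second moment of area.
I = w * t^3 / 12 = 41 * 9^3 / 12 = 2490.75 um^4
Step 2: Convert E to consistent units (1 GPa = 1000 uN/um^2).
E = 130 GPa = 130000 uN/um^2
Step 3: Calculate tip deflection.
delta = F * L^3 / (3 * E * I)
delta = 72.1 * 265^3 / (3 * 130000 * 2490.75)
delta = 1.3813 um


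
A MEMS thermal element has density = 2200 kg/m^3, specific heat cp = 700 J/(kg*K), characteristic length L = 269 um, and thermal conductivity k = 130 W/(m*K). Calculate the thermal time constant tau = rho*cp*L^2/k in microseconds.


Step 1: Convert L to m: L = 269e-6 m
Step 2: L^2 = (269e-6)^2 = 7.2361e-08 m^2
Step 3: tau = 2200 * 700 * 7.2361e-08 / 130 = 8.572e-04 s
Step 4: Convert to microseconds (multiply by 1e6).
tau = 857.2 us


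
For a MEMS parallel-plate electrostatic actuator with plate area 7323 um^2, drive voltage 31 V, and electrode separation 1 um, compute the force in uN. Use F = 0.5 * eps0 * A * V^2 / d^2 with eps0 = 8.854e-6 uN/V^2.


Step 1: Identify parameters.
eps0 = 8.854e-6 uN/V^2, A = 7323 um^2, V = 31 V, d = 1 um
Step 2: Compute V^2 = 31^2 = 961
Step 3: Compute d^2 = 1^2 = 1
Step 4: F = 0.5 * 8.854e-6 * 7323 * 961 / 1
F = 31.155 uN


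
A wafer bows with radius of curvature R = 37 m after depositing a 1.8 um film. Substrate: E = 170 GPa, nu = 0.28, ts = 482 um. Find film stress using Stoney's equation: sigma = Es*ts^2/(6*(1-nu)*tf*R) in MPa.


Step 1: Compute numerator: Es * ts^2 = 170 * 482^2 = 39495080 (GPa*um^2)
Step 2: Compute denominator (R in um): 6*(1-nu)*tf*R = 6*0.72*1.8*37e6 = 287712000.0 (um^2)
Step 3: sigma (GPa) = 39495080 / 287712000.0 = 1.37273e-01 GPa
Step 4: Convert to MPa (x1000): sigma = 137.3 MPa


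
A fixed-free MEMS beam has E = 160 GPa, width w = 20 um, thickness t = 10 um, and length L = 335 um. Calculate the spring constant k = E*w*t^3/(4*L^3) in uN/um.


Step 1: Convert E to consistent units (1 GPa = 1000 uN/um^2).
E = 160 GPa = 160000 uN/um^2
Step 2: Compute t^3 = 10^3 = 1000
Step 3: Compute L^3 = 335^3 = 37595375
Step 4: k = 160000 * 20 * 1000 / (4 * 37595375)
k = 21.2792 uN/um


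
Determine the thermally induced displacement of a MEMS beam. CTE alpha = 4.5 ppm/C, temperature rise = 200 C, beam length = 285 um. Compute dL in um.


Step 1: Convert CTE: alpha = 4.5 ppm/C = 4.5e-6 /C
Step 2: dL = 4.5e-6 * 200 * 285
dL = 0.2565 um


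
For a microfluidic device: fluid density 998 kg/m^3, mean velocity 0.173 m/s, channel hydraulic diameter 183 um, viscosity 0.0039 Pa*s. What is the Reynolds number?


Step 1: Convert Dh to meters: Dh = 183e-6 m
Step 2: Re = rho * v * Dh / mu
Re = 998 * 0.173 * 183e-6 / 0.0039
Re = 8.101


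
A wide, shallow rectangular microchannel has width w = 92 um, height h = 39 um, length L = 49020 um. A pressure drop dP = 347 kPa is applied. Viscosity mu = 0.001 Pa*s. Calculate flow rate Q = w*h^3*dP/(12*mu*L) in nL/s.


Step 1: Convert all dimensions to SI (meters).
w = 92e-6 m, h = 39e-6 m, L = 49020e-6 m, dP = 347e3 Pa
Step 2: Q = w * h^3 * dP / (12 * mu * L)
Q = 92e-6 * (39e-6)^3 * 347e3 / (12 * 0.001 * 49020e-6) = 3.21926383e-09 m^3/s
Step 3: Convert Q from m^3/s to nL/s (1 m^3 = 1e12 nL, so multiply by 1e12).
Q = 3219.264 nL/s


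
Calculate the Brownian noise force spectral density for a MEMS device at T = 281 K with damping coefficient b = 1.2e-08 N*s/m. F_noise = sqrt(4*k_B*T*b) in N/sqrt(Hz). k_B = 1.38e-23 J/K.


Step 1: Compute 4 * k_B * T * b
= 4 * 1.38e-23 * 281 * 1.2e-08
= 1.8613e-28 N^2/Hz
Step 2: F_noise = sqrt(1.8613e-28)
F_noise = 1.36e-14 N/sqrt(Hz)


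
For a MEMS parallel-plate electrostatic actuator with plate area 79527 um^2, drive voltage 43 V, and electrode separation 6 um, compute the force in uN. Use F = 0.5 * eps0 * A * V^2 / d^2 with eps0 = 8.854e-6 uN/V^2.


Step 1: Identify parameters.
eps0 = 8.854e-6 uN/V^2, A = 79527 um^2, V = 43 V, d = 6 um
Step 2: Compute V^2 = 43^2 = 1849
Step 3: Compute d^2 = 6^2 = 36
Step 4: F = 0.5 * 8.854e-6 * 79527 * 1849 / 36
F = 18.083 uN


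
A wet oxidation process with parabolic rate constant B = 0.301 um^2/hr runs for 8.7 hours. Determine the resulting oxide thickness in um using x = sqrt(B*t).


Step 1: Compute B*t = 0.301 * 8.7 = 2.6187
Step 2: x = sqrt(2.6187)
x = 1.618 um


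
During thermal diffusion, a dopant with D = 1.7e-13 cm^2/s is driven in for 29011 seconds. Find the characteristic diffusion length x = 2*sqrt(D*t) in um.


Step 1: Compute D*t = 1.7e-13 * 29011 = 4.93187e-09 cm^2
Step 2: sqrt(D*t) = 7.02273e-05 cm
Step 3: x = 2 * 7.02273e-05 cm = 1.404546e-04 cm
Step 4: Convert to um (1 cm = 1e4 um): x = 1.405 um


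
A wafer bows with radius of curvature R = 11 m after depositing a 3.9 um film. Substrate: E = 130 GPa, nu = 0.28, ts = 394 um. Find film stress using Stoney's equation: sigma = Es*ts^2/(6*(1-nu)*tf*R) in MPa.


Step 1: Compute numerator: Es * ts^2 = 130 * 394^2 = 20180680 (GPa*um^2)
Step 2: Compute denominator (R in um): 6*(1-nu)*tf*R = 6*0.72*3.9*11e6 = 185328000.0 (um^2)
Step 3: sigma (GPa) = 20180680 / 185328000.0 = 1.08892e-01 GPa
Step 4: Convert to MPa (x1000): sigma = 108.9 MPa


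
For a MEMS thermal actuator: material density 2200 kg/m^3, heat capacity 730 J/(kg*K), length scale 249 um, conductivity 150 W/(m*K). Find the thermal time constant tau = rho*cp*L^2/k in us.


Step 1: Convert L to m: L = 249e-6 m
Step 2: L^2 = (249e-6)^2 = 6.2001e-08 m^2
Step 3: tau = 2200 * 730 * 6.2001e-08 / 150 = 6.6382404e-04 s
Step 4: Convert to microseconds (multiply by 1e6).
tau = 663.824 us


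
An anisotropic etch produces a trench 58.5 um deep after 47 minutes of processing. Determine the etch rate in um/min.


Step 1: Etch rate = depth / time
Step 2: rate = 58.5 / 47
rate = 1.245 um/min


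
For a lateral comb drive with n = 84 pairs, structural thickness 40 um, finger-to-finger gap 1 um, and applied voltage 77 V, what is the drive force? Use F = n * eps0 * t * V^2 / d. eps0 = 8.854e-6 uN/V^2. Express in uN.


Step 1: Parameters: n=84, eps0=8.854e-6 uN/V^2, t=40 um, V=77 V, d=1 um
Step 2: V^2 = 5929
Step 3: F = 84 * 8.854e-6 * 40 * 5929 / 1
F = 176.384 uN


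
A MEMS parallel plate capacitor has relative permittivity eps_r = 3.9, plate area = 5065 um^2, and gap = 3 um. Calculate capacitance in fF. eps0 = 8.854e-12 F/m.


Step 1: Convert area to m^2: A = 5065e-12 m^2
Step 2: Convert gap to m: d = 3e-6 m
Step 3: C = eps0 * eps_r * A / d
C = 8.854e-12 * 3.9 * 5065e-12 / 3e-6
Step 4: Convert to fF (multiply by 1e15).
C = 58.3 fF


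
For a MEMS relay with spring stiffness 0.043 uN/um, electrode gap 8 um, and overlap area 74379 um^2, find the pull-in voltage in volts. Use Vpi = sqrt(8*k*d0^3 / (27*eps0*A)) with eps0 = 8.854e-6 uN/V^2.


Step 1: Compute numerator: 8 * k * d0^3 = 8 * 0.043 * 8^3 = 176.128
Step 2: Compute denominator: 27 * eps0 * A = 27 * 8.854e-6 * 74379 = 17.780895
Step 3: Vpi = sqrt(176.128 / 17.780895)
Vpi = 3.15 V


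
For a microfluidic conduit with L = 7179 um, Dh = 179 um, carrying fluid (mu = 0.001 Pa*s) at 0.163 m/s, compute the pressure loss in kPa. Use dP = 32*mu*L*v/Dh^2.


Step 1: Convert to SI: L = 7179e-6 m, Dh = 179e-6 m
Step 2: dP = 32 * 0.001 * 7179e-6 * 0.163 / (179e-6)^2
Step 3: dP = 1168.68 Pa
Step 4: Convert to kPa: dP = 1.17 kPa


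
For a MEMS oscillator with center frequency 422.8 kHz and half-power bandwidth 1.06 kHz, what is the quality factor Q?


Step 1: Q = f0 / bandwidth
Step 2: Q = 422.8 / 1.06
Q = 398.9


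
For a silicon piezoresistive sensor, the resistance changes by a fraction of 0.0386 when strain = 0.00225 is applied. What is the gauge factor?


Step 1: Identify values.
dR/R = 0.0386, strain = 0.00225
Step 2: GF = (dR/R) / strain = 0.0386 / 0.00225
GF = 17.2


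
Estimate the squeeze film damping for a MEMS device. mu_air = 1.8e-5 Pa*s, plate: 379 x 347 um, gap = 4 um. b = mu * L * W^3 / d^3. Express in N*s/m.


Step 1: Convert to SI.
L = 379e-6 m, W = 347e-6 m, d = 4e-6 m
Step 2: W^3 = (347e-6)^3 = 4.18e-11 m^3
Step 3: d^3 = (4e-6)^3 = 6.40e-17 m^3
Step 4: b = 1.8e-5 * 379e-6 * 4.18e-11 / 6.40e-17
b = 4.45e-03 N*s/m


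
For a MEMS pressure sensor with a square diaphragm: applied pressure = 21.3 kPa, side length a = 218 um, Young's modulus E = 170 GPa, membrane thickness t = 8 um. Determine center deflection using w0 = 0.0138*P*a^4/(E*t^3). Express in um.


Step 1: Convert pressure to compatible units (E is in GPa, so P in GPa).
P = 21.3 kPa = 21.3e-6 GPa
Step 2: Compute numerator: 0.0138 * P * a^4.
a^4 = 218^4 = 2258530576
numerator = 0.0138 * 21.3e-6 * 2258530576 = 6.639e+02
Step 3: Compute denominator: E * t^3 = 170 * 8^3 = 87040
Step 4: w0 = numerator / denominator = 6.639e+02 / 87040 = 0.0076 um


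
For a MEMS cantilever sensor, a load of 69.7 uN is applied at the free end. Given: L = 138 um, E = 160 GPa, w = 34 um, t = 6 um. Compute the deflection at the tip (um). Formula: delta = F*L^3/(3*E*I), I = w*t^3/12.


Step 1: Calculate the second moment of area.
I = w * t^3 / 12 = 34 * 6^3 / 12 = 612.0 um^4
Step 2: Convert E to consistent units (1 GPa = 1000 uN/um^2).
E = 160 GPa = 160000 uN/um^2
Step 3: Calculate tip deflection.
delta = F * L^3 / (3 * E * I)
delta = 69.7 * 138^3 / (3 * 160000 * 612.0)
delta = 0.6236 um


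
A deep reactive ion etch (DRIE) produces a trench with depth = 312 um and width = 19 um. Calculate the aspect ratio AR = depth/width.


Step 1: AR = depth / width
Step 2: AR = 312 / 19
AR = 16.4


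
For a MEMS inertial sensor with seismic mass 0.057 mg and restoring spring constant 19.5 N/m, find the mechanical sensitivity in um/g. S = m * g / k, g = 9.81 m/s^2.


Step 1: Convert mass: m = 0.057 mg = 5.70e-08 kg
Step 2: S = m * g / k = 5.70e-08 * 9.81 / 19.5
Step 3: S = 2.87e-08 m/g
Step 4: Convert to um/g: S = 0.029 um/g


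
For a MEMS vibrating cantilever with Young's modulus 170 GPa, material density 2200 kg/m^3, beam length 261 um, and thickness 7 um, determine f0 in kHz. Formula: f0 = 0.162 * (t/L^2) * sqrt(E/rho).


Step 1: Convert units to SI.
t_SI = 7e-6 m, L_SI = 261e-6 m
Step 2: Calculate sqrt(E/rho).
sqrt(170e9 / 2200) = 8790.49 m/s
Step 3: Compute f0.
f0 = 0.162 * 7e-6 / (261e-6)^2 * 8790.49 = 146334.0 Hz = 146.33 kHz


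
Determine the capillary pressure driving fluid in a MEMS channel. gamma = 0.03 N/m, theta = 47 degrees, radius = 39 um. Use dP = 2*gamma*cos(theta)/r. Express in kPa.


Step 1: cos(47 deg) = 0.682
Step 2: Convert r to m: r = 39e-6 m
Step 3: dP = 2 * 0.03 * 0.682 / 39e-6 = 1049.2 Pa
Step 4: Convert Pa to kPa (divide by 1000).
dP = 1.05 kPa


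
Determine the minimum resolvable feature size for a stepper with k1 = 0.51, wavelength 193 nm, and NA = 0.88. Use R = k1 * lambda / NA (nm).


Step 1: Identify values: k1 = 0.51, lambda = 193 nm, NA = 0.88
Step 2: R = k1 * lambda / NA
R = 0.51 * 193 / 0.88
R = 111.9 nm


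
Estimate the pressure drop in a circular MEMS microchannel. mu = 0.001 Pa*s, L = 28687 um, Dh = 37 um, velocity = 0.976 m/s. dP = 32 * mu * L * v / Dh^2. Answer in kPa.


Step 1: Convert to SI: L = 28687e-6 m, Dh = 37e-6 m
Step 2: dP = 32 * 0.001 * 28687e-6 * 0.976 / (37e-6)^2
Step 3: dP = 654457.55 Pa
Step 4: Convert to kPa: dP = 654.46 kPa


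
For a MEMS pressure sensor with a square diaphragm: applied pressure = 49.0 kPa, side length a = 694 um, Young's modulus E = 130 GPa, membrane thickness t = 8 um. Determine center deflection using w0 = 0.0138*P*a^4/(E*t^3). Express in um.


Step 1: Convert pressure to compatible units (E is in GPa, so P in GPa).
P = 49.0 kPa = 49.0e-6 GPa
Step 2: Compute numerator: 0.0138 * P * a^4.
a^4 = 694^4 = 231973236496
numerator = 0.0138 * 49.0e-6 * 231973236496 = 1.568603e+05
Step 3: Compute denominator: E * t^3 = 130 * 8^3 = 66560
Step 4: w0 = numerator / denominator = 1.568603e+05 / 66560 = 2.3567 um


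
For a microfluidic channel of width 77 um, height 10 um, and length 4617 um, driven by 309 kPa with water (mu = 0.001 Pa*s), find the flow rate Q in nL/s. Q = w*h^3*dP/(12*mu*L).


Step 1: Convert all dimensions to SI (meters).
w = 77e-6 m, h = 10e-6 m, L = 4617e-6 m, dP = 309e3 Pa
Step 2: Q = w * h^3 * dP / (12 * mu * L)
Q = 77e-6 * (10e-6)^3 * 309e3 / (12 * 0.001 * 4617e-6) = 4.2944553e-10 m^3/s
Step 3: Convert Q from m^3/s to nL/s (1 m^3 = 1e12 nL, so multiply by 1e12).
Q = 429.446 nL/s


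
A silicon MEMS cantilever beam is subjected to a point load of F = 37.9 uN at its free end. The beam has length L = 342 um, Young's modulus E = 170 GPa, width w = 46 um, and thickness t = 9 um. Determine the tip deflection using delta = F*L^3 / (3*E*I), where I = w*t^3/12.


Step 1: Calculate the second moment of area.
I = w * t^3 / 12 = 46 * 9^3 / 12 = 2794.5 um^4
Step 2: Convert E to consistent units (1 GPa = 1000 uN/um^2).
E = 170 GPa = 170000 uN/um^2
Step 3: Calculate tip deflection.
delta = F * L^3 / (3 * E * I)
delta = 37.9 * 342^3 / (3 * 170000 * 2794.5)
delta = 1.0638 um


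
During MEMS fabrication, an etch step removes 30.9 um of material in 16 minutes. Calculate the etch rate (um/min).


Step 1: Etch rate = depth / time
Step 2: rate = 30.9 / 16
rate = 1.931 um/min


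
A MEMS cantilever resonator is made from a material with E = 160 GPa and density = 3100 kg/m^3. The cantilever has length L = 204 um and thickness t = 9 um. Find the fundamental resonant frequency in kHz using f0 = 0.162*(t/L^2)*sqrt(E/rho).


Step 1: Convert units to SI.
t_SI = 9e-6 m, L_SI = 204e-6 m
Step 2: Calculate sqrt(E/rho).
sqrt(160e9 / 3100) = 7184.21 m/s
Step 3: Compute f0.
f0 = 0.162 * 9e-6 / (204e-6)^2 * 7184.21 = 251695.9 Hz = 251.7 kHz


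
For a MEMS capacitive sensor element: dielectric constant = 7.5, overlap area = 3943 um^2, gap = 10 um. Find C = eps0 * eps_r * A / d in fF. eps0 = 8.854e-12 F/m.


Step 1: Convert area to m^2: A = 3943e-12 m^2
Step 2: Convert gap to m: d = 10e-6 m
Step 3: C = eps0 * eps_r * A / d
C = 8.854e-12 * 7.5 * 3943e-12 / 10e-6
Step 4: Convert to fF (multiply by 1e15).
C = 26.18 fF


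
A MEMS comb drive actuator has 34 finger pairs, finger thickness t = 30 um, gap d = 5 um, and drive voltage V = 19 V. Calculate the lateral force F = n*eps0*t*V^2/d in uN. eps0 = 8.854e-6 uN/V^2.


Step 1: Parameters: n=34, eps0=8.854e-6 uN/V^2, t=30 um, V=19 V, d=5 um
Step 2: V^2 = 361
Step 3: F = 34 * 8.854e-6 * 30 * 361 / 5
F = 0.652 uN


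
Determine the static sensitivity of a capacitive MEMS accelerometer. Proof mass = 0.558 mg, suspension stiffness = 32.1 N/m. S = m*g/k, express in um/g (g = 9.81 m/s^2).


Step 1: Convert mass: m = 0.558 mg = 5.58e-07 kg
Step 2: S = m * g / k = 5.58e-07 * 9.81 / 32.1
Step 3: S = 1.71e-07 m/g
Step 4: Convert to um/g: S = 0.171 um/g


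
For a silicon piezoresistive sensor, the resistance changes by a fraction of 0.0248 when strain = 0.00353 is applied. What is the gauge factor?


Step 1: Identify values.
dR/R = 0.0248, strain = 0.00353
Step 2: GF = (dR/R) / strain = 0.0248 / 0.00353
GF = 7.0


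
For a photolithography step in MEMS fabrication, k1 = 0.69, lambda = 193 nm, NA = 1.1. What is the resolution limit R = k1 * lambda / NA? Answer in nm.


Step 1: Identify values: k1 = 0.69, lambda = 193 nm, NA = 1.1
Step 2: R = k1 * lambda / NA
R = 0.69 * 193 / 1.1
R = 121.1 nm


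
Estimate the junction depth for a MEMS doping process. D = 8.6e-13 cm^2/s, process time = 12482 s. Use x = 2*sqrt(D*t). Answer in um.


Step 1: Compute D*t = 8.6e-13 * 12482 = 1.073452e-08 cm^2
Step 2: sqrt(D*t) = 1.03608e-04 cm
Step 3: x = 2 * 1.03608e-04 cm = 2.07216e-04 cm
Step 4: Convert to um (1 cm = 1e4 um): x = 2.072 um


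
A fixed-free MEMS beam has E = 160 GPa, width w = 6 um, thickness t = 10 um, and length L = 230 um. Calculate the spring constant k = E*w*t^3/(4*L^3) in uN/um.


Step 1: Convert E to consistent units (1 GPa = 1000 uN/um^2).
E = 160 GPa = 160000 uN/um^2
Step 2: Compute t^3 = 10^3 = 1000
Step 3: Compute L^3 = 230^3 = 12167000
Step 4: k = 160000 * 6 * 1000 / (4 * 12167000)
k = 19.7255 uN/um


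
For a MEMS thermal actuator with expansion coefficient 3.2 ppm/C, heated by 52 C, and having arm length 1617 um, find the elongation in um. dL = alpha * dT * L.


Step 1: Convert CTE: alpha = 3.2 ppm/C = 3.2e-6 /C
Step 2: dL = 3.2e-6 * 52 * 1617
dL = 0.2691 um


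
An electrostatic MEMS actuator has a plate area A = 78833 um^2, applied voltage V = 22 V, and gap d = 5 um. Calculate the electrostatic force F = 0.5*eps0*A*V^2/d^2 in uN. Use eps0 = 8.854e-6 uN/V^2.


Step 1: Identify parameters.
eps0 = 8.854e-6 uN/V^2, A = 78833 um^2, V = 22 V, d = 5 um
Step 2: Compute V^2 = 22^2 = 484
Step 3: Compute d^2 = 5^2 = 25
Step 4: F = 0.5 * 8.854e-6 * 78833 * 484 / 25
F = 6.757 uN


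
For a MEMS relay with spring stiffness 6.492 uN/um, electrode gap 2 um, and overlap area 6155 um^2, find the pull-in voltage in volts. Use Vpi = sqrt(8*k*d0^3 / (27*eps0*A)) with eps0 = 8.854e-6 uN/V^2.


Step 1: Compute numerator: 8 * k * d0^3 = 8 * 6.492 * 2^3 = 415.488
Step 2: Compute denominator: 27 * eps0 * A = 27 * 8.854e-6 * 6155 = 1.471402
Step 3: Vpi = sqrt(415.488 / 1.471402)
Vpi = 16.8 V


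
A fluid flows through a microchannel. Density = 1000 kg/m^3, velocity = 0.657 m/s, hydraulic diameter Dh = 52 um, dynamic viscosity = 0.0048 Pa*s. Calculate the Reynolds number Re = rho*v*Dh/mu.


Step 1: Convert Dh to meters: Dh = 52e-6 m
Step 2: Re = rho * v * Dh / mu
Re = 1000 * 0.657 * 52e-6 / 0.0048
Re = 7.118


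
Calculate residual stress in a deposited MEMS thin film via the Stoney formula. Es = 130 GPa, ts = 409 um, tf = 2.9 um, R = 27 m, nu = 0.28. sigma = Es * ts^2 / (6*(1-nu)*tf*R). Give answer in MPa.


Step 1: Compute numerator: Es * ts^2 = 130 * 409^2 = 21746530 (GPa*um^2)
Step 2: Compute denominator (R in um): 6*(1-nu)*tf*R = 6*0.72*2.9*27e6 = 338256000.0 (um^2)
Step 3: sigma (GPa) = 21746530 / 338256000.0 = 6.429e-02 GPa
Step 4: Convert to MPa (x1000): sigma = 64.3 MPa


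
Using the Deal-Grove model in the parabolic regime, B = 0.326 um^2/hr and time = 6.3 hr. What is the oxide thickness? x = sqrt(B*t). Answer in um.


Step 1: Compute B*t = 0.326 * 6.3 = 2.0538
Step 2: x = sqrt(2.0538)
x = 1.433 um


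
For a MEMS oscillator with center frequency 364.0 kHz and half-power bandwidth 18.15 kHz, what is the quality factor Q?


Step 1: Q = f0 / bandwidth
Step 2: Q = 364.0 / 18.15
Q = 20.1


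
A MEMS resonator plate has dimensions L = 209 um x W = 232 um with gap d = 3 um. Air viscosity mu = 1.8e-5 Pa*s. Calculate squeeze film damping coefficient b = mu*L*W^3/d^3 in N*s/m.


Step 1: Convert to SI.
L = 209e-6 m, W = 232e-6 m, d = 3e-6 m
Step 2: W^3 = (232e-6)^3 = 1.25e-11 m^3
Step 3: d^3 = (3e-6)^3 = 2.70e-17 m^3
Step 4: b = 1.8e-5 * 209e-6 * 1.25e-11 / 2.70e-17
b = 1.74e-03 N*s/m


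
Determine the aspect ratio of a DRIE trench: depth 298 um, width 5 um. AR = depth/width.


Step 1: AR = depth / width
Step 2: AR = 298 / 5
AR = 59.6


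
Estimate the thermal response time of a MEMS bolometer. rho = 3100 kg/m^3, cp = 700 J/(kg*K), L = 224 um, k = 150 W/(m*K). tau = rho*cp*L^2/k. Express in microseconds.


Step 1: Convert L to m: L = 224e-6 m
Step 2: L^2 = (224e-6)^2 = 5.0176e-08 m^2
Step 3: tau = 3100 * 700 * 5.0176e-08 / 150 = 7.2587947e-04 s
Step 4: Convert to microseconds (multiply by 1e6).
tau = 725.879 us


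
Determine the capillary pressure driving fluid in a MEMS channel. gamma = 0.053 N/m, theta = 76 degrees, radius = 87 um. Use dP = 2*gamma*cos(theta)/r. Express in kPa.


Step 1: cos(76 deg) = 0.2419
Step 2: Convert r to m: r = 87e-6 m
Step 3: dP = 2 * 0.053 * 0.2419 / 87e-6 = 294.7 Pa
Step 4: Convert Pa to kPa (divide by 1000).
dP = 0.29 kPa


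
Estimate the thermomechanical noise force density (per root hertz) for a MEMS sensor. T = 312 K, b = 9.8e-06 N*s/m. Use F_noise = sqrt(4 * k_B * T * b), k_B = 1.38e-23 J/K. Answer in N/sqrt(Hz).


Step 1: Compute 4 * k_B * T * b
= 4 * 1.38e-23 * 312 * 9.8e-06
= 1.6878e-25 N^2/Hz
Step 2: F_noise = sqrt(1.6878e-25)
F_noise = 4.11e-13 N/sqrt(Hz)


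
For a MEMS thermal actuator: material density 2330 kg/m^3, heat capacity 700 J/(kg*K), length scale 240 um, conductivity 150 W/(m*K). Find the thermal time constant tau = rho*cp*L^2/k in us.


Step 1: Convert L to m: L = 240e-6 m
Step 2: L^2 = (240e-6)^2 = 5.76e-08 m^2
Step 3: tau = 2330 * 700 * 5.76e-08 / 150 = 6.26304e-04 s
Step 4: Convert to microseconds (multiply by 1e6).
tau = 626.304 us


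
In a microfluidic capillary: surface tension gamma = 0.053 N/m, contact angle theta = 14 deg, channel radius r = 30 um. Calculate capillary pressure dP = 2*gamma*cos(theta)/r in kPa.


Step 1: cos(14 deg) = 0.9703
Step 2: Convert r to m: r = 30e-6 m
Step 3: dP = 2 * 0.053 * 0.9703 / 30e-6 = 3428.4 Pa
Step 4: Convert Pa to kPa (divide by 1000).
dP = 3.43 kPa


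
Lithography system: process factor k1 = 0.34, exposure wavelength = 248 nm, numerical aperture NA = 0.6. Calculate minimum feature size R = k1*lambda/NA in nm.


Step 1: Identify values: k1 = 0.34, lambda = 248 nm, NA = 0.6
Step 2: R = k1 * lambda / NA
R = 0.34 * 248 / 0.6
R = 140.5 nm


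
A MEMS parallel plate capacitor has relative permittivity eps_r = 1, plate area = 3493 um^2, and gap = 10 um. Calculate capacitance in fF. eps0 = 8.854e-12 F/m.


Step 1: Convert area to m^2: A = 3493e-12 m^2
Step 2: Convert gap to m: d = 10e-6 m
Step 3: C = eps0 * eps_r * A / d
C = 8.854e-12 * 1 * 3493e-12 / 10e-6
Step 4: Convert to fF (multiply by 1e15).
C = 3.09 fF


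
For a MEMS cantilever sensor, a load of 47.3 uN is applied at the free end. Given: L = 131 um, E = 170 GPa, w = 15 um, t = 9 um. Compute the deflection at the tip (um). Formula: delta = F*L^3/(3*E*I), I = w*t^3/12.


Step 1: Calculate the second moment of area.
I = w * t^3 / 12 = 15 * 9^3 / 12 = 911.25 um^4
Step 2: Convert E to consistent units (1 GPa = 1000 uN/um^2).
E = 170 GPa = 170000 uN/um^2
Step 3: Calculate tip deflection.
delta = F * L^3 / (3 * E * I)
delta = 47.3 * 131^3 / (3 * 170000 * 911.25)
delta = 0.2288 um


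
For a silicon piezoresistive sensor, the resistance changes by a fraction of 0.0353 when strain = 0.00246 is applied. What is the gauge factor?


Step 1: Identify values.
dR/R = 0.0353, strain = 0.00246
Step 2: GF = (dR/R) / strain = 0.0353 / 0.00246
GF = 14.3


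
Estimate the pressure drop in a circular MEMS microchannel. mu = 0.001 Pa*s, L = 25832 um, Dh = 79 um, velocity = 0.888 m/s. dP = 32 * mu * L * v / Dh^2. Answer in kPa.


Step 1: Convert to SI: L = 25832e-6 m, Dh = 79e-6 m
Step 2: dP = 32 * 0.001 * 25832e-6 * 0.888 / (79e-6)^2
Step 3: dP = 117616.11 Pa
Step 4: Convert to kPa: dP = 117.62 kPa
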